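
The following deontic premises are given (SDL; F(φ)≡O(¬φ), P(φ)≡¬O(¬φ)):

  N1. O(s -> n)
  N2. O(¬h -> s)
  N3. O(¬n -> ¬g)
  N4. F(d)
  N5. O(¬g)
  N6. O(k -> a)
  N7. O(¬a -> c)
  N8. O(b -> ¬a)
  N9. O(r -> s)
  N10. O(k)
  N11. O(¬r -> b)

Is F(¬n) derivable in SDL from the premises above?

Yes

Premise 10 states O(k) outright.
From O(k) and premise 6, O(k -> a), we obtain O(a).
The contrapositive of premise 8 (O(b -> ¬a)) is O(a -> ¬b), and O(a) is already established, so O(¬b).
Premise 11, O(¬r -> b), contraposes to O(¬b -> r); with O(¬b) we get O(r).
With premise 9, O(r -> s), the K-axiom yields O(s).
With premise 1, O(s -> n), the K-axiom yields O(n).
Premises 2, 3, 4, 5, 7 do not contribute to this derivation.
So O(n) holds, i.e. F(¬n). The claim follows.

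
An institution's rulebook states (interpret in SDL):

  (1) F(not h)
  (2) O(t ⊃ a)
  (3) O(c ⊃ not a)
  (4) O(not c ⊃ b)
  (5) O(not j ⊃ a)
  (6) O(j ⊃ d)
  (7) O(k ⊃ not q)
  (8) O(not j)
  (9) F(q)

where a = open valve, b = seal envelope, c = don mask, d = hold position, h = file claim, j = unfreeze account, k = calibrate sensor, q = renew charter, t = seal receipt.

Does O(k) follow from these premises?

Premise 7 is O(k ⊃ not q); even if O(not q) held, inferring O(k) would be affirming the consequent — invalid.
No other premise forces O(k). An ideal world satisfying every premise can still have k false, so O(k) is not derivable.

No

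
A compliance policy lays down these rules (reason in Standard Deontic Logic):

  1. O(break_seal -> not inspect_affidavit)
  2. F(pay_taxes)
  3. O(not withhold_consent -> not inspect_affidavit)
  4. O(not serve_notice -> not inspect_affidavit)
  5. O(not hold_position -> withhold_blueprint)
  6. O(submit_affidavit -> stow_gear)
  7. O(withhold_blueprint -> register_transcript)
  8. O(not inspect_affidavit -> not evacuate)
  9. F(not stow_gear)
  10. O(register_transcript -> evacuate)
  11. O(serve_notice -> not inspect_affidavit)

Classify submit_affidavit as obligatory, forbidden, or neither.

Premise 6 is O(submit_affidavit -> stow_gear); even if O(stow_gear) held, inferring O(submit_affidavit) would be affirming the consequent — invalid.
No premise or chain of K-axiom applications forces O(submit_affidavit), and none forces O(not submit_affidavit). So submit_affidavit is neither obligatory nor forbidden under these norms.

Neither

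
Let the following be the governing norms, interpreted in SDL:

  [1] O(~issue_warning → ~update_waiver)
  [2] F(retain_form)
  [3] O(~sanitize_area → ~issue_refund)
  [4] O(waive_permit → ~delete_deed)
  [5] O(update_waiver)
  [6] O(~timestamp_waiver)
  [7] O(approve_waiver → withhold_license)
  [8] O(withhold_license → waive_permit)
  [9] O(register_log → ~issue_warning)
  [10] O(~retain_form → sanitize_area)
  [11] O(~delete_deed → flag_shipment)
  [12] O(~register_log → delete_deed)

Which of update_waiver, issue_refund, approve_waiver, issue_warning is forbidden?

approve_waiver

Premise 5 gives O(update_waiver).
Premise 1, O(~issue_warning → ~update_waiver), contraposes to O(update_waiver → issue_warning); with O(update_waiver) we get O(issue_warning).
Premise 9, O(register_log → ~issue_warning), contraposes to O(issue_warning → ~register_log); with O(issue_warning) we get O(~register_log).
Premise 12 is O(~register_log → delete_deed); since O(~register_log), deontic closure gives O(delete_deed).
The contrapositive of premise 4 (O(waive_permit → ~delete_deed)) is O(delete_deed → ~waive_permit), and O(delete_deed) is already established, so O(~waive_permit).
Premise 8, O(withhold_license → waive_permit), contraposes to O(~waive_permit → ~withhold_license); with O(~waive_permit) we get O(~withhold_license).
Premise 7 is O(approve_waiver → withhold_license); contrapositively O(~withhold_license → ~approve_waiver). Since O(~withhold_license) holds, K gives O(~approve_waiver).
So O(~approve_waiver) holds, i.e. approve_waiver is forbidden. None of the other listed options is forbidden under the premises.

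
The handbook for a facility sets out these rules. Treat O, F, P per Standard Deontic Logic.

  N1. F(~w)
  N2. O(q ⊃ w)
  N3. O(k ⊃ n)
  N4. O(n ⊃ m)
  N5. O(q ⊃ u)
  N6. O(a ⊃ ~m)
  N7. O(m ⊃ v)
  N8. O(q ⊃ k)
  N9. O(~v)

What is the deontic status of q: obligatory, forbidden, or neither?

Forbidden

Premise 9 gives O(~v).
Premise 7 is O(m ⊃ v); contrapositively O(~v ⊃ ~m). Since O(~v) holds, K gives O(~m).
Premise 4, O(n ⊃ m), contraposes to O(~m ⊃ ~n); with O(~m) we get O(~n).
Premise 3, O(k ⊃ n), contraposes to O(~n ⊃ ~k); with O(~n) we get O(~k).
Premise 8, O(q ⊃ k), contraposes to O(~k ⊃ ~q); with O(~k) we get O(~q).
Premises 1, 2, 5, 6 do not contribute to this derivation.
Thus O(~q), which is F(q): q is forbidden.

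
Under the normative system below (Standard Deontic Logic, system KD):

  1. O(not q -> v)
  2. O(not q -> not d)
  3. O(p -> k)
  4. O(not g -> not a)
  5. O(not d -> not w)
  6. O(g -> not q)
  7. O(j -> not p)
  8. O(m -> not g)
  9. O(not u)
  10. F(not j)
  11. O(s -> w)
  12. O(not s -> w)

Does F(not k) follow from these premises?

Premise 3 is O(p -> k), but O(p) is not derivable from the premises, so it does not yield O(k).
No other premise forces O(k). An ideal world satisfying every premise can still have not k true, so F(not k) is not derivable.

No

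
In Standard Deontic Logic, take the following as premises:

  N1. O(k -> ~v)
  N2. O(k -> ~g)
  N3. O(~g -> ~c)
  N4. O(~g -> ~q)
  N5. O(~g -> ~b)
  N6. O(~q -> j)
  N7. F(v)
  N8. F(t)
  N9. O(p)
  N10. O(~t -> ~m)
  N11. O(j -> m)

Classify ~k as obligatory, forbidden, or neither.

F(t) at premise 8 means O(~t).
Applying K to premise 10 (O(~t -> ~m)) and O(~t) yields O(~m).
Premise 11, O(j -> m), contraposes to O(~m -> ~j); with O(~m) we get O(~j).
Premise 6, O(~q -> j), contraposes to O(~j -> q); with O(~j) we get O(q).
Premise 4, O(~g -> ~q), contraposes to O(q -> g); with O(q) we get O(g).
Premise 2 is O(k -> ~g); contrapositively O(g -> ~k). Since O(g) holds, K gives O(~k).
Premises 1, 3, 5, 7, 9 do not contribute to this derivation.
Hence ~k is obligatory.

Obligatory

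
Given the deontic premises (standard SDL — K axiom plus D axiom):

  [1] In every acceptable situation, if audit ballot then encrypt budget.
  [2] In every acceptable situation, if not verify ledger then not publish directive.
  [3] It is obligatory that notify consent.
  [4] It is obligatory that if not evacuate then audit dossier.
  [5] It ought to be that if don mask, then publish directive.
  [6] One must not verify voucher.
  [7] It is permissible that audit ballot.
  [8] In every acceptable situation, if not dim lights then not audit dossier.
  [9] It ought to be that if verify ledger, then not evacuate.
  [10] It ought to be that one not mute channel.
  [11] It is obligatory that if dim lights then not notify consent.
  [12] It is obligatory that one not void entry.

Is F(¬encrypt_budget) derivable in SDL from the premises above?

Premise 1 is O(audit_ballot → encrypt_budget), but O(audit_ballot) is not derivable from the premises (the permission P(audit_ballot) asserts only ¬O(¬audit_ballot), not O(audit_ballot)), so it does not yield O(encrypt_budget).
No other premise forces O(encrypt_budget). An ideal world satisfying every premise can still have ¬encrypt_budget true, so F(¬encrypt_budget) is not derivable.

No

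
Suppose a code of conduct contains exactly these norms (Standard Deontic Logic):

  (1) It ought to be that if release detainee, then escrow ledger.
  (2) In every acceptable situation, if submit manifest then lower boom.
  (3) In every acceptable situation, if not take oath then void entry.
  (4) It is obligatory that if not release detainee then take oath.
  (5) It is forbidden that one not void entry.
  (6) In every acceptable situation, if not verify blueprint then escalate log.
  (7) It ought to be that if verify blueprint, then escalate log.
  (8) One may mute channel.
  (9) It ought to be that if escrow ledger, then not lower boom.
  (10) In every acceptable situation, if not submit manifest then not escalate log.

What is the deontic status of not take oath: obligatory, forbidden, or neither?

By case analysis on verify_blueprint: premise 7 gives O(verify_blueprint → escalate_log) and premise 6 gives O(¬verify_blueprint → escalate_log), so O(escalate_log) either way.
The contrapositive of premise 10 (O(¬submit_manifest → ¬escalate_log)) is O(escalate_log → submit_manifest), and O(escalate_log) is already established, so O(submit_manifest).
With premise 2, O(submit_manifest → lower_boom), the K-axiom yields O(lower_boom).
Premise 9 is O(escrow_ledger → ¬lower_boom); contrapositively O(lower_boom → ¬escrow_ledger). Since O(lower_boom) holds, K gives O(¬escrow_ledger).
Premise 1, O(release_detainee → escrow_ledger), contraposes to O(¬escrow_ledger → ¬release_detainee); with O(¬escrow_ledger) we get O(¬release_detainee).
Applying K to premise 4 (O(¬release_detainee → take_oath)) and O(¬release_detainee) yields O(take_oath).
Premises 3, 5, 8 do not contribute to this derivation.
Thus O(take_oath), which is F(¬take_oath): ¬take_oath is forbidden.

Forbidden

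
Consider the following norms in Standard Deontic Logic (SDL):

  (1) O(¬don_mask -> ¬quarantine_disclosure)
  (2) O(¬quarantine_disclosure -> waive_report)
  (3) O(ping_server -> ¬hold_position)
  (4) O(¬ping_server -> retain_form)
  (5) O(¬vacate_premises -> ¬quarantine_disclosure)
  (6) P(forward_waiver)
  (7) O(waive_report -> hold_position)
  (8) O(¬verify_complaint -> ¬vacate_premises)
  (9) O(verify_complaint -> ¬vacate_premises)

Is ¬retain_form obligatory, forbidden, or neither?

Forbidden

Premises 9 and 8 are O(verify_complaint -> ¬vacate_premises) and O(¬verify_complaint -> ¬vacate_premises); every ideal world satisfies verify_complaint or ¬verify_complaint, so in either case ¬vacate_premises holds — hence O(¬vacate_premises).
With premise 5, O(¬vacate_premises -> ¬quarantine_disclosure), the K-axiom yields O(¬quarantine_disclosure).
With premise 2, O(¬quarantine_disclosure -> waive_report), the K-axiom yields O(waive_report).
Premise 7 is O(waive_report -> hold_position); since O(waive_report), deontic closure gives O(hold_position).
The contrapositive of premise 3 (O(ping_server -> ¬hold_position)) is O(hold_position -> ¬ping_server), and O(hold_position) is already established, so O(¬ping_server).
From O(¬ping_server) and premise 4, O(¬ping_server -> retain_form), we obtain O(retain_form).
Premises 1, 6 do not contribute to this derivation.
Thus O(retain_form), which is F(¬retain_form): ¬retain_form is forbidden.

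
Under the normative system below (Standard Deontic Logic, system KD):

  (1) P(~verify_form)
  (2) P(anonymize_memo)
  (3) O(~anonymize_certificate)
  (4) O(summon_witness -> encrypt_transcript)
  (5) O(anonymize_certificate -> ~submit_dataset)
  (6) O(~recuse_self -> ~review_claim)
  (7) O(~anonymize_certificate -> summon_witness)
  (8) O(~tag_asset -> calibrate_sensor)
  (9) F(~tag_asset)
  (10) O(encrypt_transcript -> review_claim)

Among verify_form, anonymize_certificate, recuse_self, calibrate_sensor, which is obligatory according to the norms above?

Premise 3 gives O(~anonymize_certificate).
Premise 7 is O(~anonymize_certificate -> summon_witness); since O(~anonymize_certificate), deontic closure gives O(summon_witness).
Premise 4 is O(summon_witness -> encrypt_transcript); since O(summon_witness), deontic closure gives O(encrypt_transcript).
Premise 10 is O(encrypt_transcript -> review_claim); since O(encrypt_transcript), deontic closure gives O(review_claim).
The contrapositive of premise 6 (O(~recuse_self -> ~review_claim)) is O(review_claim -> recuse_self), and O(review_claim) is already established, so O(recuse_self).
So O(recuse_self) holds — recuse_self is obligatory. None of the other listed options is made obligatory by any chain of premises.

recuse_self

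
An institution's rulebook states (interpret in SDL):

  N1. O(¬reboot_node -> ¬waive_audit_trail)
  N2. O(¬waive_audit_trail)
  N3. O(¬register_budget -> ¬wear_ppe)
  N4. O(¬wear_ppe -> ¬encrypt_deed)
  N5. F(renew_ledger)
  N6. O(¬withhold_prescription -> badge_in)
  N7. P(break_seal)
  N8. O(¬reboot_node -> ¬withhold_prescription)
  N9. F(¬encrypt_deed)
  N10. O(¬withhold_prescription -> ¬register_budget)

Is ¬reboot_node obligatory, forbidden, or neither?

Premise 9, F(¬encrypt_deed), is equivalent to O(encrypt_deed).
Premise 4, O(¬wear_ppe -> ¬encrypt_deed), contraposes to O(encrypt_deed -> wear_ppe); with O(encrypt_deed) we get O(wear_ppe).
Premise 3, O(¬register_budget -> ¬wear_ppe), contraposes to O(wear_ppe -> register_budget); with O(wear_ppe) we get O(register_budget).
Premise 10, O(¬withhold_prescription -> ¬register_budget), contraposes to O(register_budget -> withhold_prescription); with O(register_budget) we get O(withhold_prescription).
The contrapositive of premise 8 (O(¬reboot_node -> ¬withhold_prescription)) is O(withhold_prescription -> reboot_node), and O(withhold_prescription) is already established, so O(reboot_node).
Premises 1, 2, 5, 6, 7 do not contribute to this derivation.
Thus O(reboot_node), which is F(¬reboot_node): ¬reboot_node is forbidden.

Forbidden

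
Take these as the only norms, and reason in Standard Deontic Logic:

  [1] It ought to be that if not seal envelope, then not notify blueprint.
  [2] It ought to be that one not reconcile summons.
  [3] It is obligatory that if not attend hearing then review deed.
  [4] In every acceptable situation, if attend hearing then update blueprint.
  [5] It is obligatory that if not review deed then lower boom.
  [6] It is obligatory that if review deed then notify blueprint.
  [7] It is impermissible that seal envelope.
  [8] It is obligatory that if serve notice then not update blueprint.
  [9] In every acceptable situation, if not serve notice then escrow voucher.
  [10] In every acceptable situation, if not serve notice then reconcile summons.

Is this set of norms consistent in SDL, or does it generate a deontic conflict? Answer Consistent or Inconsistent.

Inconsistent

Premise 2 gives O(¬reconcile_summons).
The contrapositive of premise 10 (O(¬serve_notice → reconcile_summons)) is O(¬reconcile_summons → serve_notice), and O(¬reconcile_summons) is already established, so O(serve_notice).
Applying K to premise 8 (O(serve_notice → ¬update_blueprint)) and O(serve_notice) yields O(¬update_blueprint).
The contrapositive of premise 4 (O(attend_hearing → update_blueprint)) is O(¬update_blueprint → ¬attend_hearing), and O(¬update_blueprint) is already established, so O(¬attend_hearing).
Premise 3 is O(¬attend_hearing → review_deed); since O(¬attend_hearing), deontic closure gives O(review_deed).
With premise 6, O(review_deed → notify_blueprint), the K-axiom yields O(notify_blueprint).
The contrapositive of premise 1 (O(¬seal_envelope → ¬notify_blueprint)) is O(notify_blueprint → seal_envelope), and O(notify_blueprint) is already established, so O(seal_envelope).
Yet premise 7 is F(seal_envelope), i.e. O(¬seal_envelope).
We now have both O(seal_envelope) and O(¬seal_envelope) — seal_envelope is simultaneously obligatory and forbidden, violating the D-axiom.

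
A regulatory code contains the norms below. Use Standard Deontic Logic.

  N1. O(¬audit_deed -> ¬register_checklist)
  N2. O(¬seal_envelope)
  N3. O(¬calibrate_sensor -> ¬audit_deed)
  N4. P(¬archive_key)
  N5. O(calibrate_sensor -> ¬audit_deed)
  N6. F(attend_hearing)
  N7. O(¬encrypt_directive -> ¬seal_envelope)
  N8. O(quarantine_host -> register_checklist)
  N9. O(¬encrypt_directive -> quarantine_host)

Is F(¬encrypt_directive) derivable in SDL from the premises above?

Yes

Premises 5 and 3 cover both cases: O(calibrate_sensor -> ¬audit_deed) and O(¬calibrate_sensor -> ¬audit_deed). Since calibrate_sensor ∨ ¬calibrate_sensor is a tautology, O(¬audit_deed) follows.
With premise 1, O(¬audit_deed -> ¬register_checklist), the K-axiom yields O(¬register_checklist).
Premise 8, O(quarantine_host -> register_checklist), contraposes to O(¬register_checklist -> ¬quarantine_host); with O(¬register_checklist) we get O(¬quarantine_host).
Premise 9 is O(¬encrypt_directive -> quarantine_host); contrapositively O(¬quarantine_host -> encrypt_directive). Since O(¬quarantine_host) holds, K gives O(encrypt_directive).
Premises 2, 4, 6, 7 do not contribute to this derivation.
So O(encrypt_directive) holds, i.e. F(¬encrypt_directive). The claim follows.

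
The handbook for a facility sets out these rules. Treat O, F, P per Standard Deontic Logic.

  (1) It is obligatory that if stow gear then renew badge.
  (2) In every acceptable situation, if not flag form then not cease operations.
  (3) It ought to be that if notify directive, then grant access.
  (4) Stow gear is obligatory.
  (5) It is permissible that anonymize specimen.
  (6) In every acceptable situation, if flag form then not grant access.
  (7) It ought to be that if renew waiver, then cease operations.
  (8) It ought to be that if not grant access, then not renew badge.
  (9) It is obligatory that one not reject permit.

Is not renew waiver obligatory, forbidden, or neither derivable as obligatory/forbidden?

Obligatory

From premise 4 we have O(stow_gear).
From O(stow_gear) and premise 1, O(stow_gear → renew_badge), we obtain O(renew_badge).
The contrapositive of premise 8 (O(¬grant_access → ¬renew_badge)) is O(renew_badge → grant_access), and O(renew_badge) is already established, so O(grant_access).
Premise 6, O(flag_form → ¬grant_access), contraposes to O(grant_access → ¬flag_form); with O(grant_access) we get O(¬flag_form).
With premise 2, O(¬flag_form → ¬cease_operations), the K-axiom yields O(¬cease_operations).
Premise 7 is O(renew_waiver → cease_operations); contrapositively O(¬cease_operations → ¬renew_waiver). Since O(¬cease_operations) holds, K gives O(¬renew_waiver).
Premises 3, 5, 9 do not contribute to this derivation.
Hence ¬renew_waiver is obligatory.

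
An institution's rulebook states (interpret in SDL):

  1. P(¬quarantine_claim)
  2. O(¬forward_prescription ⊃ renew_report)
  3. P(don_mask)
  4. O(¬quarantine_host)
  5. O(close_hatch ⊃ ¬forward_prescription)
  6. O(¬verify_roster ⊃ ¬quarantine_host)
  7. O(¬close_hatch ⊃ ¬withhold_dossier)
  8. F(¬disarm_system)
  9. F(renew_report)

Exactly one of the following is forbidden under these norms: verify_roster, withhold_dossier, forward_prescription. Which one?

Premise 9, F(renew_report), is equivalent to O(¬renew_report).
Premise 2 is O(¬forward_prescription ⊃ renew_report); contrapositively O(¬renew_report ⊃ forward_prescription). Since O(¬renew_report) holds, K gives O(forward_prescription).
Premise 5, O(close_hatch ⊃ ¬forward_prescription), contraposes to O(forward_prescription ⊃ ¬close_hatch); with O(forward_prescription) we get O(¬close_hatch).
Premise 7 is O(¬close_hatch ⊃ ¬withhold_dossier); since O(¬close_hatch), deontic closure gives O(¬withhold_dossier).
So O(¬withhold_dossier) holds, i.e. withhold_dossier is forbidden. None of the other listed options is forbidden under the premises.

withhold_dossier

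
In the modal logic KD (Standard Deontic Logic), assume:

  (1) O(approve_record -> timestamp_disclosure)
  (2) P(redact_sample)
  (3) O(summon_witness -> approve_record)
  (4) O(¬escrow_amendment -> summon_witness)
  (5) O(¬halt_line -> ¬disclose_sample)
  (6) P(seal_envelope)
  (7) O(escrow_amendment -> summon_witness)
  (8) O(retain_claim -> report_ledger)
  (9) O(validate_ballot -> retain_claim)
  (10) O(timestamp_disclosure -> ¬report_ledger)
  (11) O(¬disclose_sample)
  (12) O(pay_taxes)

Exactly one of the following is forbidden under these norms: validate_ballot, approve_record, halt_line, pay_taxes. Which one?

validate_ballot

Premises 4 and 7 are O(¬escrow_amendment -> summon_witness) and O(escrow_amendment -> summon_witness); every ideal world satisfies ¬escrow_amendment or escrow_amendment, so in either case summon_witness holds — hence O(summon_witness).
Premise 3 is O(summon_witness -> approve_record); since O(summon_witness), deontic closure gives O(approve_record).
From O(approve_record) and premise 1, O(approve_record -> timestamp_disclosure), we obtain O(timestamp_disclosure).
Applying K to premise 10 (O(timestamp_disclosure -> ¬report_ledger)) and O(timestamp_disclosure) yields O(¬report_ledger).
The contrapositive of premise 8 (O(retain_claim -> report_ledger)) is O(¬report_ledger -> ¬retain_claim), and O(¬report_ledger) is already established, so O(¬retain_claim).
The contrapositive of premise 9 (O(validate_ballot -> retain_claim)) is O(¬retain_claim -> ¬validate_ballot), and O(¬retain_claim) is already established, so O(¬validate_ballot).
So O(¬validate_ballot) holds, i.e. validate_ballot is forbidden. None of the other listed options is forbidden under the premises.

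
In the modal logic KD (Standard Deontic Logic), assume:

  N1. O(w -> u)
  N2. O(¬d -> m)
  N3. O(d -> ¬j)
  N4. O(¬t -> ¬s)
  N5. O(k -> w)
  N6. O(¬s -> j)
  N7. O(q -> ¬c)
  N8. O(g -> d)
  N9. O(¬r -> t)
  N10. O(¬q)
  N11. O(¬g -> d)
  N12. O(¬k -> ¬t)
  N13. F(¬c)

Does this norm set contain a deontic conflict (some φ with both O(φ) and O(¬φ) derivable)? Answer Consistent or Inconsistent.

Premise 7 is O(q -> ¬c), but O(q) is not derivable from the premises, so it does not yield O(¬c).
So O(¬c) is not derivable, and the apparent clash with O(c) does not arise.
A world satisfying every obligation exists (e.g. c=true, d=true, g=false, j=false, k=true, m=false, q=false, r=false, s=true, t=true, u=true, w=true); no atom is both obligatory and forbidden, so the set is consistent.

Consistent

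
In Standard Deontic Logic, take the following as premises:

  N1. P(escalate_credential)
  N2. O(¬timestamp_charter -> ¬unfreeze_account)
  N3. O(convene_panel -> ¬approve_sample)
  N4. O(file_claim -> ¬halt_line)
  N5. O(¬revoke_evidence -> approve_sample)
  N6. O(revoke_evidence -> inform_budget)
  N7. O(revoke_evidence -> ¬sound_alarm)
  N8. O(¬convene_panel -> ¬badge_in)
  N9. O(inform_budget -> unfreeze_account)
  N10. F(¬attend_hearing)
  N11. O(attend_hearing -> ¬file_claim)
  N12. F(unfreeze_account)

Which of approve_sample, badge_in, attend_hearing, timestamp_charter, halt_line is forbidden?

F(unfreeze_account) at premise 12 means O(¬unfreeze_account).
Premise 9, O(inform_budget -> unfreeze_account), contraposes to O(¬unfreeze_account -> ¬inform_budget); with O(¬unfreeze_account) we get O(¬inform_budget).
Premise 6 is O(revoke_evidence -> inform_budget); contrapositively O(¬inform_budget -> ¬revoke_evidence). Since O(¬inform_budget) holds, K gives O(¬revoke_evidence).
With premise 5, O(¬revoke_evidence -> approve_sample), the K-axiom yields O(approve_sample).
The contrapositive of premise 3 (O(convene_panel -> ¬approve_sample)) is O(approve_sample -> ¬convene_panel), and O(approve_sample) is already established, so O(¬convene_panel).
Applying K to premise 8 (O(¬convene_panel -> ¬badge_in)) and O(¬convene_panel) yields O(¬badge_in).
So O(¬badge_in) holds, i.e. badge_in is forbidden. None of the other listed options is forbidden under the premises.

badge_in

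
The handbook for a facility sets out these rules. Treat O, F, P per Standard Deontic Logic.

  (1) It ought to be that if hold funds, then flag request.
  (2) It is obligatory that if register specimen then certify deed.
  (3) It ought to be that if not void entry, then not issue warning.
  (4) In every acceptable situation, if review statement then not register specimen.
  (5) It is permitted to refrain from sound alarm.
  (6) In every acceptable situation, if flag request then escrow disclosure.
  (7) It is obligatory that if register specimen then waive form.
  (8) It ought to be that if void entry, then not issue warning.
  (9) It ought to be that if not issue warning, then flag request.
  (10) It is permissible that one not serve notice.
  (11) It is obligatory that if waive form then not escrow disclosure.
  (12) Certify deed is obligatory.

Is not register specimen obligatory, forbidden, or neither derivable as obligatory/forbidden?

By case analysis on void_entry: premise 8 gives O(void_entry → ¬issue_warning) and premise 3 gives O(¬void_entry → ¬issue_warning), so O(¬issue_warning) either way.
From O(¬issue_warning) and premise 9, O(¬issue_warning → flag_request), we obtain O(flag_request).
From O(flag_request) and premise 6, O(flag_request → escrow_disclosure), we obtain O(escrow_disclosure).
Premise 11 is O(waive_form → ¬escrow_disclosure); contrapositively O(escrow_disclosure → ¬waive_form). Since O(escrow_disclosure) holds, K gives O(¬waive_form).
Premise 7, O(register_specimen → waive_form), contraposes to O(¬waive_form → ¬register_specimen); with O(¬waive_form) we get O(¬register_specimen).
Premises 1, 2, 4, 5, 10, 12 do not contribute to this derivation.
Hence ¬register_specimen is obligatory.

Obligatory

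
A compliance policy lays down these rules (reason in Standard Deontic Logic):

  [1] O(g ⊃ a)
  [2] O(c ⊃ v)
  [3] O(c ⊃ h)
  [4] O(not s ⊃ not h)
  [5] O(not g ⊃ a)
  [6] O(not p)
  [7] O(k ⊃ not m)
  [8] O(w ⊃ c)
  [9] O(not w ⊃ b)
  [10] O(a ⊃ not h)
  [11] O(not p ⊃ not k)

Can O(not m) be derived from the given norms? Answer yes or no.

Premise 7 is O(k ⊃ not m), but O(k) is not derivable from the premises, so it does not yield O(not m).
No other premise forces O(not m). An ideal world satisfying every premise can still have not m false, so O(not m) is not derivable.

No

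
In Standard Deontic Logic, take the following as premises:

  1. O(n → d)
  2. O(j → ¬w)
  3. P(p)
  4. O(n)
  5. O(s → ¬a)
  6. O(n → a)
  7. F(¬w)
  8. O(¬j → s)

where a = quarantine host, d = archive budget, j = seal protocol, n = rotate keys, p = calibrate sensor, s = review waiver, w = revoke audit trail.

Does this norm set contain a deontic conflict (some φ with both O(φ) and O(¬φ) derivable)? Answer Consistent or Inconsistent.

Inconsistent

Premise 7, F(¬w), is equivalent to O(w).
Premise 2 is O(j → ¬w); contrapositively O(w → ¬j). Since O(w) holds, K gives O(¬j).
From O(¬j) and premise 8, O(¬j → s), we obtain O(s).
Applying K to premise 5 (O(s → ¬a)) and O(s) yields O(¬a).
The contrapositive of premise 6 (O(n → a)) is O(¬a → ¬n), and O(¬a) is already established, so O(¬n).
But premise 4 directly asserts O(n).
We now have both O(¬n) and O(n) — n is simultaneously obligatory and forbidden, violating the D-axiom.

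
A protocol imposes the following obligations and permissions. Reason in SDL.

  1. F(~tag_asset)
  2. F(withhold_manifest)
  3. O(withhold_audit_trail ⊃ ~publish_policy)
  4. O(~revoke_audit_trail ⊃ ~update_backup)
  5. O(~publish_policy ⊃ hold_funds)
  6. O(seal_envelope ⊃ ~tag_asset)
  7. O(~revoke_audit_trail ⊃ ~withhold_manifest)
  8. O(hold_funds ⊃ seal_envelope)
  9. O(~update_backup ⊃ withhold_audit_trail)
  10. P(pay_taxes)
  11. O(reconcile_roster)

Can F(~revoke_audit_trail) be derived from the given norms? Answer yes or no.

Yes

Premise 1, F(~tag_asset), is equivalent to O(tag_asset).
The contrapositive of premise 6 (O(seal_envelope ⊃ ~tag_asset)) is O(tag_asset ⊃ ~seal_envelope), and O(tag_asset) is already established, so O(~seal_envelope).
Premise 8, O(hold_funds ⊃ seal_envelope), contraposes to O(~seal_envelope ⊃ ~hold_funds); with O(~seal_envelope) we get O(~hold_funds).
Premise 5 is O(~publish_policy ⊃ hold_funds); contrapositively O(~hold_funds ⊃ publish_policy). Since O(~hold_funds) holds, K gives O(publish_policy).
Premise 3 is O(withhold_audit_trail ⊃ ~publish_policy); contrapositively O(publish_policy ⊃ ~withhold_audit_trail). Since O(publish_policy) holds, K gives O(~withhold_audit_trail).
The contrapositive of premise 9 (O(~update_backup ⊃ withhold_audit_trail)) is O(~withhold_audit_trail ⊃ update_backup), and O(~withhold_audit_trail) is already established, so O(update_backup).
The contrapositive of premise 4 (O(~revoke_audit_trail ⊃ ~update_backup)) is O(update_backup ⊃ revoke_audit_trail), and O(update_backup) is already established, so O(revoke_audit_trail).
Premises 2, 7, 10, 11 do not contribute to this derivation.
So O(revoke_audit_trail) holds, i.e. F(~revoke_audit_trail). The claim follows.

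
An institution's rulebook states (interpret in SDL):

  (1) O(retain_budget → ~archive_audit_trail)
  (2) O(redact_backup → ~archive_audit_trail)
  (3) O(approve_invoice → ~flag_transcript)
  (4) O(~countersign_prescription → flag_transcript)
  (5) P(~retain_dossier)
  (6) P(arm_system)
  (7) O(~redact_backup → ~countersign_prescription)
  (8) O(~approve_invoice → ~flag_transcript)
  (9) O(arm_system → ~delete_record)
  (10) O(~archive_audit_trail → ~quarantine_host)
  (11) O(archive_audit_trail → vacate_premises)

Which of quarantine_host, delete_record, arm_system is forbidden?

quarantine_host

Premises 3 and 8 cover both cases: O(approve_invoice → ~flag_transcript) and O(~approve_invoice → ~flag_transcript). Since approve_invoice ∨ ~approve_invoice is a tautology, O(~flag_transcript) follows.
Premise 4, O(~countersign_prescription → flag_transcript), contraposes to O(~flag_transcript → countersign_prescription); with O(~flag_transcript) we get O(countersign_prescription).
Premise 7 is O(~redact_backup → ~countersign_prescription); contrapositively O(countersign_prescription → redact_backup). Since O(countersign_prescription) holds, K gives O(redact_backup).
With premise 2, O(redact_backup → ~archive_audit_trail), the K-axiom yields O(~archive_audit_trail).
Premise 10 is O(~archive_audit_trail → ~quarantine_host); since O(~archive_audit_trail), deontic closure gives O(~quarantine_host).
So O(~quarantine_host) holds, i.e. quarantine_host is forbidden. None of the other listed options is forbidden under the premises.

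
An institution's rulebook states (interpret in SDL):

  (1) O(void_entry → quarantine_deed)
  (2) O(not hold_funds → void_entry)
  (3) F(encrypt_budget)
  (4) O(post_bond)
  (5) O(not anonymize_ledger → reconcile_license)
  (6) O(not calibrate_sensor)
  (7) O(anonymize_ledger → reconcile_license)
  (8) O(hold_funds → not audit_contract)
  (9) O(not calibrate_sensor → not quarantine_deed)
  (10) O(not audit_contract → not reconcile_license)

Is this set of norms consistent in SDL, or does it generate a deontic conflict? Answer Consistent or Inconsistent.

Premises 5 and 7 are O(not anonymize_ledger → reconcile_license) and O(anonymize_ledger → reconcile_license); every ideal world satisfies not anonymize_ledger or anonymize_ledger, so in either case reconcile_license holds — hence O(reconcile_license).
The contrapositive of premise 10 (O(not audit_contract → not reconcile_license)) is O(reconcile_license → audit_contract), and O(reconcile_license) is already established, so O(audit_contract).
Premise 8, O(hold_funds → not audit_contract), contraposes to O(audit_contract → not hold_funds); with O(audit_contract) we get O(not hold_funds).
From O(not hold_funds) and premise 2, O(not hold_funds → void_entry), we obtain O(void_entry).
Applying K to premise 1 (O(void_entry → quarantine_deed)) and O(void_entry) yields O(quarantine_deed).
Premise 9, O(not calibrate_sensor → not quarantine_deed), contraposes to O(quarantine_deed → calibrate_sensor); with O(quarantine_deed) we get O(calibrate_sensor).
However, premise 6 gives O(not calibrate_sensor).
We now have both O(calibrate_sensor) and O(not calibrate_sensor) — calibrate_sensor is simultaneously obligatory and forbidden, violating the D-axiom.

Inconsistent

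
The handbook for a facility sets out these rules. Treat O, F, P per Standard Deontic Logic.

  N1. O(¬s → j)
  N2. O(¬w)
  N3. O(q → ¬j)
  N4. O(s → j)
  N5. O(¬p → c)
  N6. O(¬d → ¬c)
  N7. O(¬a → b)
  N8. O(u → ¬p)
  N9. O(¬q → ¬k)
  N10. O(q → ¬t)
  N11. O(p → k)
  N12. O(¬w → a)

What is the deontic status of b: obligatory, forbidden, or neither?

Premise 7 is O(¬a → b), but O(¬a) is not derivable from the premises, so it does not yield O(b).
No premise or chain of K-axiom applications forces O(b), and none forces O(¬b). So b is neither obligatory nor forbidden under these norms.

Neither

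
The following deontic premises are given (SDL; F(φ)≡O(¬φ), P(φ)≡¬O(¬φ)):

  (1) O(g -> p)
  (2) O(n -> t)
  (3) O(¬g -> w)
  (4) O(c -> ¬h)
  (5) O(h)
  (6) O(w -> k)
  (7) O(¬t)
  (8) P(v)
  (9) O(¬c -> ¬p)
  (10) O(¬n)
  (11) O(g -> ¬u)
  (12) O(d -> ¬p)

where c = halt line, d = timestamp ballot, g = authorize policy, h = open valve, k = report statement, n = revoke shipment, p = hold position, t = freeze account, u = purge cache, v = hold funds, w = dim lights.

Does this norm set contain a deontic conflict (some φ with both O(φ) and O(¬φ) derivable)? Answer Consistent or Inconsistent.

Premise 2 is O(n -> t), but O(n) is not derivable from the premises, so it does not yield O(t).
So O(t) is not derivable, and the apparent clash with O(¬t) does not arise.
A world satisfying every obligation exists (e.g. c=false, d=false, g=false, h=true, k=true, n=false, p=false, t=false, u=false, v=false, w=true); no atom is both obligatory and forbidden, so the set is consistent.

Consistent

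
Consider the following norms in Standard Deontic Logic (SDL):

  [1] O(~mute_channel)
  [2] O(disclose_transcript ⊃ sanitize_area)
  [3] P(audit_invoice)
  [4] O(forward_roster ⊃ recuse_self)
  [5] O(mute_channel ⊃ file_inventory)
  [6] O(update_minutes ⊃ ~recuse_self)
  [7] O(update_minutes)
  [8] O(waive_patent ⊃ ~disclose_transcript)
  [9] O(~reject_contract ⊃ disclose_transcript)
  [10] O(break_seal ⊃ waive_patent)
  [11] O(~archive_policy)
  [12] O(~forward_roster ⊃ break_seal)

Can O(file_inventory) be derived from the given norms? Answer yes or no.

Premise 5 is O(mute_channel ⊃ file_inventory), but O(mute_channel) is not derivable from the premises, so it does not yield O(file_inventory).
No other premise forces O(file_inventory). An ideal world satisfying every premise can still have file_inventory false, so O(file_inventory) is not derivable.

No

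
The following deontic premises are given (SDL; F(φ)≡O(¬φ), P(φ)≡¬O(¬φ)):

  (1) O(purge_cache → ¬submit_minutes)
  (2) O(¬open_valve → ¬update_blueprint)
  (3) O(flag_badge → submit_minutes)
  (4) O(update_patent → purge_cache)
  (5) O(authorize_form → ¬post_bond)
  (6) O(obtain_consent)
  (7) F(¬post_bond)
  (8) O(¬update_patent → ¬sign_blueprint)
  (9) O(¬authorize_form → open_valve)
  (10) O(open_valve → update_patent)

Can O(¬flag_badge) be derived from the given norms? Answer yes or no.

Yes

Premise 7 is F(¬post_bond), i.e. O(post_bond).
Premise 5, O(authorize_form → ¬post_bond), contraposes to O(post_bond → ¬authorize_form); with O(post_bond) we get O(¬authorize_form).
With premise 9, O(¬authorize_form → open_valve), the K-axiom yields O(open_valve).
Applying K to premise 10 (O(open_valve → update_patent)) and O(open_valve) yields O(update_patent).
Premise 4 is O(update_patent → purge_cache); since O(update_patent), deontic closure gives O(purge_cache).
From O(purge_cache) and premise 1, O(purge_cache → ¬submit_minutes), we obtain O(¬submit_minutes).
Premise 3 is O(flag_badge → submit_minutes); contrapositively O(¬submit_minutes → ¬flag_badge). Since O(¬submit_minutes) holds, K gives O(¬flag_badge).
Premises 2, 6, 8 do not contribute to this derivation.
So O(¬flag_badge) follows.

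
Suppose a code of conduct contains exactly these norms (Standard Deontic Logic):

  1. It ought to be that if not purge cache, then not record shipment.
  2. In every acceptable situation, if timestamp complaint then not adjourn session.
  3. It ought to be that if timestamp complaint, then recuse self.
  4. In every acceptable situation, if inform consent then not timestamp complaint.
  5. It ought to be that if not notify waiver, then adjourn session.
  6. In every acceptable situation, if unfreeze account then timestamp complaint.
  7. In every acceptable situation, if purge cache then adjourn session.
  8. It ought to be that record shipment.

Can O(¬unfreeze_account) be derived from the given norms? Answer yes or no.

Yes

Premise 8 states O(record_shipment) outright.
Premise 1 is O(¬purge_cache → ¬record_shipment); contrapositively O(record_shipment → purge_cache). Since O(record_shipment) holds, K gives O(purge_cache).
With premise 7, O(purge_cache → adjourn_session), the K-axiom yields O(adjourn_session).
Premise 2, O(timestamp_complaint → ¬adjourn_session), contraposes to O(adjourn_session → ¬timestamp_complaint); with O(adjourn_session) we get O(¬timestamp_complaint).
Premise 6 is O(unfreeze_account → timestamp_complaint); contrapositively O(¬timestamp_complaint → ¬unfreeze_account). Since O(¬timestamp_complaint) holds, K gives O(¬unfreeze_account).
Premises 3, 4, 5 do not contribute to this derivation.
So O(¬unfreeze_account) follows.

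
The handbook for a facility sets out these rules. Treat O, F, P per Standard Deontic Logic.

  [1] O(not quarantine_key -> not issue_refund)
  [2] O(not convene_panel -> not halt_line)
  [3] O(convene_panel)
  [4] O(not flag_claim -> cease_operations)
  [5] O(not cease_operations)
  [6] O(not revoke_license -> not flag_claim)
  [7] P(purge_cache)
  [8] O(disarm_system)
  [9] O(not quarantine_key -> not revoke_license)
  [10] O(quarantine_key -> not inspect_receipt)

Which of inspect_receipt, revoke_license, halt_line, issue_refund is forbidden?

From premise 5 we have O(not cease_operations).
Premise 4, O(not flag_claim -> cease_operations), contraposes to O(not cease_operations -> flag_claim); with O(not cease_operations) we get O(flag_claim).
Premise 6 is O(not revoke_license -> not flag_claim); contrapositively O(flag_claim -> revoke_license). Since O(flag_claim) holds, K gives O(revoke_license).
The contrapositive of premise 9 (O(not quarantine_key -> not revoke_license)) is O(revoke_license -> quarantine_key), and O(revoke_license) is already established, so O(quarantine_key).
Premise 10 is O(quarantine_key -> not inspect_receipt); since O(quarantine_key), deontic closure gives O(not inspect_receipt).
So O(not inspect_receipt) holds, i.e. inspect_receipt is forbidden. None of the other listed options is forbidden under the premises.

inspect_receipt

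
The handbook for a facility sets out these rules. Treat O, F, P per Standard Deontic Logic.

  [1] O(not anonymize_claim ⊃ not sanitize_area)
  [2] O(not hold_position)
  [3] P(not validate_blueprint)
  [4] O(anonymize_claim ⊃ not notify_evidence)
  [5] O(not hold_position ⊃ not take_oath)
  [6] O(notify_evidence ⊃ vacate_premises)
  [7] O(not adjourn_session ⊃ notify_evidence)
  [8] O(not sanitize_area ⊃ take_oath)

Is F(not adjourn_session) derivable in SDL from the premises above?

From premise 2 we have O(not hold_position).
From O(not hold_position) and premise 5, O(not hold_position ⊃ not take_oath), we obtain O(not take_oath).
The contrapositive of premise 8 (O(not sanitize_area ⊃ take_oath)) is O(not take_oath ⊃ sanitize_area), and O(not take_oath) is already established, so O(sanitize_area).
The contrapositive of premise 1 (O(not anonymize_claim ⊃ not sanitize_area)) is O(sanitize_area ⊃ anonymize_claim), and O(sanitize_area) is already established, so O(anonymize_claim).
From O(anonymize_claim) and premise 4, O(anonymize_claim ⊃ not notify_evidence), we obtain O(not notify_evidence).
The contrapositive of premise 7 (O(not adjourn_session ⊃ notify_evidence)) is O(not notify_evidence ⊃ adjourn_session), and O(not notify_evidence) is already established, so O(adjourn_session).
Premises 3, 6 do not contribute to this derivation.
So O(adjourn_session) holds, i.e. F(not adjourn_session). The claim follows.

Yes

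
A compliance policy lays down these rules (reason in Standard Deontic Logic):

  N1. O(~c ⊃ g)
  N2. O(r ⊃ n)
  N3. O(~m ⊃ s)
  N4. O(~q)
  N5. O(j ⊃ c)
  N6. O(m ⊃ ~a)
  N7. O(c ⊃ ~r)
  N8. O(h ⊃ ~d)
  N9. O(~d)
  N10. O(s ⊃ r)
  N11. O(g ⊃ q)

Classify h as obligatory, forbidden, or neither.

Neither

Premise 8 is O(h ⊃ ~d); even if O(~d) held, inferring O(h) would be affirming the consequent — invalid.
No premise or chain of K-axiom applications forces O(h), and none forces O(~h). So h is neither obligatory nor forbidden under these norms.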